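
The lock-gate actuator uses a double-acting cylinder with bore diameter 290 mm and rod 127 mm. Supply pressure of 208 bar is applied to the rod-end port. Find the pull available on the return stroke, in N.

F ≈ 1.11e6 N

Rod-side annular area A_ann = π/4 × (290² − 127²) = 53380 mm^2
On retraction the pressure acts on the annular area (bore minus rod).
F = P × A_ann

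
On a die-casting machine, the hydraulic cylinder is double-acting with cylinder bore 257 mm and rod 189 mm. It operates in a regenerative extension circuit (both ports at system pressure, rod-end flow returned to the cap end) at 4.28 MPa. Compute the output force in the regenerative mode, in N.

F ≈ 1.20e5 N

With equal pressure on both faces, forces on the annular region cancel; the net push is pressure × rod cross-section.
Rod cross-section A_rod = π/4 × (189 mm)² = 28060 mm^2
F = P × A_rod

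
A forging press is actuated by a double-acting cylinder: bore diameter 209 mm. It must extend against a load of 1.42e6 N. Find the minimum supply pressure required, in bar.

P ≈ 414 bar

Cap-side area A_cap = π/4 × (209 mm)² = 34310 mm^2
P = F / A = 1.42e6 N / A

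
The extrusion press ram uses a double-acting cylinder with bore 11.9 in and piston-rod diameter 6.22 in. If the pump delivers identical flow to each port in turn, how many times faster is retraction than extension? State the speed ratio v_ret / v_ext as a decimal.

Cap-side area A_cap = π/4 × (11.9 in)² = 111.2 in^2
Rod-side annular area A_ann = π/4 × (11.9² − 6.22²) = 80.83 in^2
For equal Q, v ∝ 1/A, so v_ret/v_ext = A_cap/A_ann.

v_ret/v_ext ≈ 1.38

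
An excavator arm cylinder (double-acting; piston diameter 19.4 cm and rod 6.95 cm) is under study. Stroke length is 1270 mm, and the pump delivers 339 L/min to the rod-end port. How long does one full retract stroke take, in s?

t ≈ 5.79 s

Rod-side annular area A_ann = π/4 × (19.4² − 6.95²) = 257.7 cm^2
Swept volume V = A × L; t = V / Q = A·L / Q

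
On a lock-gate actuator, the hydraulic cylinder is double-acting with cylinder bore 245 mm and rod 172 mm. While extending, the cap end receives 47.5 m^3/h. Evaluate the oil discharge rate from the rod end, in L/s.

Cap-side area A_cap = π/4 × (245 mm)² = 47140 mm^2
Rod-side annular area A_ann = π/4 × (245² − 172²) = 23910 mm^2
Piston speed v = Q_in/A_cap; rod-end outflow Q_out = v × A_ann = Q_in × A_ann/A_cap.

Q_out ≈ 6.69 L/s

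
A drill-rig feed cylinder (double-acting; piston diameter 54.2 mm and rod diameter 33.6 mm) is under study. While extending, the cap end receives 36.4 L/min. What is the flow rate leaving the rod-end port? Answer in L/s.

Cap-side area A_cap = π/4 × (54.2 mm)² = 2307 mm^2
Rod-side annular area A_ann = π/4 × (54.2² − 33.6²) = 1421 mm^2
Piston speed v = Q_in/A_cap; rod-end outflow Q_out = v × A_ann = Q_in × A_ann/A_cap.

Q_out ≈ 0.374 L/s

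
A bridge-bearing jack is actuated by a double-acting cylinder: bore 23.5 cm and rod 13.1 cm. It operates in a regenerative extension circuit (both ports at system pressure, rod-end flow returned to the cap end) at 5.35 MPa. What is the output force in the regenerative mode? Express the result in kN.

F ≈ 72.1 kN

With equal pressure on both faces, forces on the annular region cancel; the net push is pressure × rod cross-section.
Rod cross-section A_rod = π/4 × (13.1 cm)² = 134.8 cm^2
F = P × A_rod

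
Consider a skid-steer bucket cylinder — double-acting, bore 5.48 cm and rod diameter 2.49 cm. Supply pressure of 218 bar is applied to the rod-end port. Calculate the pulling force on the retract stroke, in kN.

Rod-side annular area A_ann = π/4 × (5.48² − 2.49²) = 18.72 cm^2
On retraction the pressure acts on the annular area (bore minus rod).
F = P × A_ann

F ≈ 40.8 kN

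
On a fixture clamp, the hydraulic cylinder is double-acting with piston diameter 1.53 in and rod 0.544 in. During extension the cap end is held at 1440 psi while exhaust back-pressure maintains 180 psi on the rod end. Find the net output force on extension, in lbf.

F ≈ 2360 lbf

Cap-side area A_cap = π/4 × (1.53 in)² = 1.839 in^2
Rod-side annular area A_ann = π/4 × (1.53² − 0.544²) = 1.606 in^2
Net thrust = P_cap·A_cap − P_rod·A_ann = 2647 lbf − 289.1 lbf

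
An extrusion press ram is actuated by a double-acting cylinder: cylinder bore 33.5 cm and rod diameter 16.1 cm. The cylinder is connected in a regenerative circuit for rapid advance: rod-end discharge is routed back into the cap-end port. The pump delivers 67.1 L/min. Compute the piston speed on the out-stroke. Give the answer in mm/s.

In regeneration the rod-end outflow joins the pump flow into the cap end, so the net volume the pump must supply per unit advance equals the rod cross-section area.
Rod cross-section A_rod = π/4 × (16.1 cm)² = 203.6 cm^2
v = Q_pump / A_rod

v ≈ 54.9 mm/s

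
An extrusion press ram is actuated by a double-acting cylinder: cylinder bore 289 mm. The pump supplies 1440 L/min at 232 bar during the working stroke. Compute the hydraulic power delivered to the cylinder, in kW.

W ≈ 557 kW

Hydraulic power = P × Q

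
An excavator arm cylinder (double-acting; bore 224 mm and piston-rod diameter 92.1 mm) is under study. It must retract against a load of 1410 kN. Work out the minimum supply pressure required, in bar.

P ≈ 431 bar

Rod-side annular area A_ann = π/4 × (224² − 92.1²) = 32750 mm^2
Retraction: pressure acts on the annular area.
P = F / A = 1410 kN / A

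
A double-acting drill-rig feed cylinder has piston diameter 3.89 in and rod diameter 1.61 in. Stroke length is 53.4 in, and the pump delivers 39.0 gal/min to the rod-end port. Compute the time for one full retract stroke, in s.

Rod-side annular area A_ann = π/4 × (3.89² − 1.61²) = 9.849 in^2
Swept volume V = A × L; t = V / Q = A·L / Q

t ≈ 3.50 s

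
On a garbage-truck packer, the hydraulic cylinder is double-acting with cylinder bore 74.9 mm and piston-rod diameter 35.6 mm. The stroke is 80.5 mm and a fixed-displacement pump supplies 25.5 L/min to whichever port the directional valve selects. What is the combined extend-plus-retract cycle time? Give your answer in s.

t ≈ 1.48 s

Cap-side area A_cap = π/4 × (74.9 mm)² = 4406 mm^2
Rod-side annular area A_ann = π/4 × (74.9² − 35.6²) = 3411 mm^2
t_ext = A_cap·L/Q = 0.8346 s
t_ret = A_ann·L/Q = 0.6460 s
t_cycle = t_ext + t_ret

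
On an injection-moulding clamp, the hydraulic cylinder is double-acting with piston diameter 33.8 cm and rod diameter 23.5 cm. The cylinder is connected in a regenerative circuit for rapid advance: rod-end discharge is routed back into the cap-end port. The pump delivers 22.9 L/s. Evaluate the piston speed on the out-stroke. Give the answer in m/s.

In regeneration the rod-end outflow joins the pump flow into the cap end, so the net volume the pump must supply per unit advance equals the rod cross-section area.
Rod cross-section A_rod = π/4 × (23.5 cm)² = 433.7 cm^2
v = Q_pump / A_rod

v ≈ 0.528 m/s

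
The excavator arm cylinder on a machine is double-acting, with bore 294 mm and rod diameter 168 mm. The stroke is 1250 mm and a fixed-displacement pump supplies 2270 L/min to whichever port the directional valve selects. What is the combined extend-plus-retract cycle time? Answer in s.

Cap-side area A_cap = π/4 × (294 mm)² = 67890 mm^2
Rod-side annular area A_ann = π/4 × (294² − 168²) = 45720 mm^2
t_ext = A_cap·L/Q = 2.243 s
t_ret = A_ann·L/Q = 1.511 s
t_cycle = t_ext + t_ret

t ≈ 3.75 s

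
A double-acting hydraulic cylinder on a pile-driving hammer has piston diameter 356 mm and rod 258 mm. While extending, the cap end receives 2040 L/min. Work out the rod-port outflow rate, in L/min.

Cap-side area A_cap = π/4 × (356 mm)² = 99540 mm^2
Rod-side annular area A_ann = π/4 × (356² − 258²) = 47260 mm^2
Piston speed v = Q_in/A_cap; rod-end outflow Q_out = v × A_ann = Q_in × A_ann/A_cap.

Q_out ≈ 969 L/min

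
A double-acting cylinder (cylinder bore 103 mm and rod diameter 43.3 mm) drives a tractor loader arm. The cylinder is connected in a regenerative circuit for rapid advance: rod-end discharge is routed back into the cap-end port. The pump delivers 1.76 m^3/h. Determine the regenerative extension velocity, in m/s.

In regeneration the rod-end outflow joins the pump flow into the cap end, so the net volume the pump must supply per unit advance equals the rod cross-section area.
Rod cross-section A_rod = π/4 × (43.3 mm)² = 1473 mm^2
v = Q_pump / A_rod

v ≈ 0.332 m/s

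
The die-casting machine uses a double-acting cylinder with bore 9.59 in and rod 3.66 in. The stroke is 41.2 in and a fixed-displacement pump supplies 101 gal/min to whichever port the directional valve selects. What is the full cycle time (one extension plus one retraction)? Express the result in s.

t ≈ 14.2 s

Cap-side area A_cap = π/4 × (9.59 in)² = 72.23 in^2
Rod-side annular area A_ann = π/4 × (9.59² − 3.66²) = 61.71 in^2
t_ext = A_cap·L/Q = 7.653 s
t_ret = A_ann·L/Q = 6.538 s
t_cycle = t_ext + t_ret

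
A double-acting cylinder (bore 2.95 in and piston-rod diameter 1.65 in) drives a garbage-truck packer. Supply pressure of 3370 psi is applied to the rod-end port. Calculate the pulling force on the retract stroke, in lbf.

F ≈ 15800 lbf

Rod-side annular area A_ann = π/4 × (2.95² − 1.65²) = 4.697 in^2
On retraction the pressure acts on the annular area (bore minus rod).
F = P × A_ann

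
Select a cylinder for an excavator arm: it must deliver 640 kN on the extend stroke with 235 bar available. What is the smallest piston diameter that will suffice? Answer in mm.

Extension force acts on the full piston face: F = P × (π/4)D².
D = √(4F / (πP)) = √(4 × 640 kN / (π × 235 bar))

D ≈ 186 mm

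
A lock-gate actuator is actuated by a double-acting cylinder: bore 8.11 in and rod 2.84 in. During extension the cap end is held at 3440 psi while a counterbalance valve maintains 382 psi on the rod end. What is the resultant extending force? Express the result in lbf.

Cap-side area A_cap = π/4 × (8.11 in)² = 51.66 in^2
Rod-side annular area A_ann = π/4 × (8.11² − 2.84²) = 45.32 in^2
Net thrust = P_cap·A_cap − P_rod·A_ann = 1.777e5 lbf − 17310 lbf

F ≈ 1.60e5 lbf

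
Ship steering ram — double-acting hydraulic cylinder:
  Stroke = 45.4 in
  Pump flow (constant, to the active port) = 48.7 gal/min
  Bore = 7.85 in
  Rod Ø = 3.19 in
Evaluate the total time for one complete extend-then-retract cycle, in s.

t ≈ 21.5 s

Cap-side area A_cap = π/4 × (7.85 in)² = 48.40 in^2
Rod-side annular area A_ann = π/4 × (7.85² − 3.19²) = 40.41 in^2
t_ext = A_cap·L/Q = 11.72 s
t_ret = A_ann·L/Q = 9.784 s
t_cycle = t_ext + t_ret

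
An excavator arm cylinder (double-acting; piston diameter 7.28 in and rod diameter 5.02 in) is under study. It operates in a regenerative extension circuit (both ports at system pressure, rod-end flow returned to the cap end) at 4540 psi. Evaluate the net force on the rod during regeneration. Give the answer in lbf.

F ≈ 89900 lbf

With equal pressure on both faces, forces on the annular region cancel; the net push is pressure × rod cross-section.
Rod cross-section A_rod = π/4 × (5.02 in)² = 19.79 in^2
F = P × A_rod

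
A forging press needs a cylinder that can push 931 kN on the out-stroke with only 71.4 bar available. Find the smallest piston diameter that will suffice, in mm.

Extension force acts on the full piston face: F = P × (π/4)D².
D = √(4F / (πP)) = √(4 × 931 kN / (π × 71.4 bar))

D ≈ 407 mm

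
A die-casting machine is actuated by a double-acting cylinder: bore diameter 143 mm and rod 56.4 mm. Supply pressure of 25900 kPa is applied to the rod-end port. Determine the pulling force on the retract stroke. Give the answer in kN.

F ≈ 351 kN

Rod-side annular area A_ann = π/4 × (143² − 56.4²) = 13560 mm^2
On retraction the pressure acts on the annular area (bore minus rod).
F = P × A_ann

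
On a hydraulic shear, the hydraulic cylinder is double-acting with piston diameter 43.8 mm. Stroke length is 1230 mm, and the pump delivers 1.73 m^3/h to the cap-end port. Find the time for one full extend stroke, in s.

t ≈ 3.86 s

Cap-side area A_cap = π/4 × (43.8 mm)² = 1507 mm^2
Swept volume V = A × L; t = V / Q = A·L / Q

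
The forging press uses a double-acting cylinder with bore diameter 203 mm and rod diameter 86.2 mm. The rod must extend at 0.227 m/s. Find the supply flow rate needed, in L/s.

Q ≈ 7.35 L/s

Cap-side area A_cap = π/4 × (203 mm)² = 32370 mm^2
Q = A × v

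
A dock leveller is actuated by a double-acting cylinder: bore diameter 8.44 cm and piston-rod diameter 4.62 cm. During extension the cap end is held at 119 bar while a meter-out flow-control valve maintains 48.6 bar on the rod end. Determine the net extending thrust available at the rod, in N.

Cap-side area A_cap = π/4 × (8.44 cm)² = 55.95 cm^2
Rod-side annular area A_ann = π/4 × (8.44² − 4.62²) = 39.18 cm^2
Net thrust = P_cap·A_cap − P_rod·A_ann = 66580 N − 19040 N

F ≈ 47500 N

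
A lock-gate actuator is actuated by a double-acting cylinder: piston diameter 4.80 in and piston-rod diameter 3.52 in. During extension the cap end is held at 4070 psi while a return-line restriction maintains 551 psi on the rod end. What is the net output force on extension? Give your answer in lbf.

Cap-side area A_cap = π/4 × (4.80 in)² = 18.10 in^2
Rod-side annular area A_ann = π/4 × (4.80² − 3.52²) = 8.364 in^2
Net thrust = P_cap·A_cap − P_rod·A_ann = 73650 lbf − 4609 lbf

F ≈ 69000 lbf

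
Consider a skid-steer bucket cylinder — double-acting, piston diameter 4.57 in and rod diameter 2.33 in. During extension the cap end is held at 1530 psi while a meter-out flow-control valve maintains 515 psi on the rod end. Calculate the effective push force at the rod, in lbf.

F ≈ 18800 lbf

Cap-side area A_cap = π/4 × (4.57 in)² = 16.40 in^2
Rod-side annular area A_ann = π/4 × (4.57² − 2.33²) = 12.14 in^2
Net thrust = P_cap·A_cap − P_rod·A_ann = 25100 lbf − 6252 lbf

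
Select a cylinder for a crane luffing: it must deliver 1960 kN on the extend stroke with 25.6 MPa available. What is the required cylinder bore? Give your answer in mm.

D ≈ 312 mm

Extension force acts on the full piston face: F = P × (π/4)D².
D = √(4F / (πP)) = √(4 × 1960 kN / (π × 25.6 MPa))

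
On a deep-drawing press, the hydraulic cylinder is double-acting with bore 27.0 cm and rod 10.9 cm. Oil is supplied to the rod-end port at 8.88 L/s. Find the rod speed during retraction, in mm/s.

Rod-side annular area A_ann = π/4 × (27.0² − 10.9²) = 479.2 cm^2
Flow into the rod-end port fills the annular volume.
v = Q / A

v ≈ 185 mm/s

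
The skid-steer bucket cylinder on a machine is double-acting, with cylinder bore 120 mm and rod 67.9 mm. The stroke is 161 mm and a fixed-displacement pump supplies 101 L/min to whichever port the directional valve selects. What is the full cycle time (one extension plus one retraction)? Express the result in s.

Cap-side area A_cap = π/4 × (120 mm)² = 11310 mm^2
Rod-side annular area A_ann = π/4 × (120² − 67.9²) = 7689 mm^2
t_ext = A_cap·L/Q = 1.082 s
t_ret = A_ann·L/Q = 0.7354 s
t_cycle = t_ext + t_ret

t ≈ 1.82 s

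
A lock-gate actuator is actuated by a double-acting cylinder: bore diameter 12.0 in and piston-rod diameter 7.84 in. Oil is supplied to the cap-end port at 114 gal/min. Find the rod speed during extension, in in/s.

v ≈ 3.88 in/s

Cap-side area A_cap = π/4 × (12.0 in)² = 113.1 in^2
v = Q / A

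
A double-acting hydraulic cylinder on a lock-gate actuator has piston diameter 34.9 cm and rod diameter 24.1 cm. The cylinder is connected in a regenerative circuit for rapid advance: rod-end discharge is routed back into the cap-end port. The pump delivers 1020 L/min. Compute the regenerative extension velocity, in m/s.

v ≈ 0.373 m/s

In regeneration the rod-end outflow joins the pump flow into the cap end, so the net volume the pump must supply per unit advance equals the rod cross-section area.
Rod cross-section A_rod = π/4 × (24.1 cm)² = 456.2 cm^2
v = Q_pump / A_rod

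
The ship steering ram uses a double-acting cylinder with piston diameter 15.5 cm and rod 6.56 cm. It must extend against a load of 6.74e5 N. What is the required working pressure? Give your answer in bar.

P ≈ 357 bar

Cap-side area A_cap = π/4 × (15.5 cm)² = 188.7 cm^2
P = F / A = 6.74e5 N / A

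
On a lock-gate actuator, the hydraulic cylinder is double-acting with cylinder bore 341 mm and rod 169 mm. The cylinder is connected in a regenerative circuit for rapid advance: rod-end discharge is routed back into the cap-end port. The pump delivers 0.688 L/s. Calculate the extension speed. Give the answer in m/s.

v ≈ 0.0307 m/s

In regeneration the rod-end outflow joins the pump flow into the cap end, so the net volume the pump must supply per unit advance equals the rod cross-section area.
Rod cross-section A_rod = π/4 × (169 mm)² = 22430 mm^2
v = Q_pump / A_rod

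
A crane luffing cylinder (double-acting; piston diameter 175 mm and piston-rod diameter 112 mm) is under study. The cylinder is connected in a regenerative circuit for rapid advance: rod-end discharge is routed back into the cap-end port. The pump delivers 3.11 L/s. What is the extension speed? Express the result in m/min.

In regeneration the rod-end outflow joins the pump flow into the cap end, so the net volume the pump must supply per unit advance equals the rod cross-section area.
Rod cross-section A_rod = π/4 × (112 mm)² = 9852 mm^2
v = Q_pump / A_rod

v ≈ 18.9 m/min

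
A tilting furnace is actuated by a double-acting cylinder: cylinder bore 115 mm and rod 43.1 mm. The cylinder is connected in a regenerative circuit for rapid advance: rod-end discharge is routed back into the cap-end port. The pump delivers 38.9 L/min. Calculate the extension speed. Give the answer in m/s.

In regeneration the rod-end outflow joins the pump flow into the cap end, so the net volume the pump must supply per unit advance equals the rod cross-section area.
Rod cross-section A_rod = π/4 × (43.1 mm)² = 1459 mm^2
v = Q_pump / A_rod

v ≈ 0.444 m/s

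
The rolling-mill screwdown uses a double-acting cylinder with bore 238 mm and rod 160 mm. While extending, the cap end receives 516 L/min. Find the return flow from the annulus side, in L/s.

Q_out ≈ 4.71 L/s

Cap-side area A_cap = π/4 × (238 mm)² = 44490 mm^2
Rod-side annular area A_ann = π/4 × (238² − 160²) = 24380 mm^2
Piston speed v = Q_in/A_cap; rod-end outflow Q_out = v × A_ann = Q_in × A_ann/A_cap.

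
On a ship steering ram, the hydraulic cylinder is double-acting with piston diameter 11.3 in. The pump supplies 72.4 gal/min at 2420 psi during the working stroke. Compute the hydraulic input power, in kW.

Hydraulic power = P × Q

W ≈ 76.2 kW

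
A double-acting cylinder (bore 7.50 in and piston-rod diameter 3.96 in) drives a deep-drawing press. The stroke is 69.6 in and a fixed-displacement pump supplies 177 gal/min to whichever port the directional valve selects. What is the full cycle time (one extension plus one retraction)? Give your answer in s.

Cap-side area A_cap = π/4 × (7.50 in)² = 44.18 in^2
Rod-side annular area A_ann = π/4 × (7.50² − 3.96²) = 31.86 in^2
t_ext = A_cap·L/Q = 4.512 s
t_ret = A_ann·L/Q = 3.254 s
t_cycle = t_ext + t_ret

t ≈ 7.77 s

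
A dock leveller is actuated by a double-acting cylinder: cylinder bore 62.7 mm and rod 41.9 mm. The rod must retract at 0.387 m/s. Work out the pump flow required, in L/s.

Rod-side annular area A_ann = π/4 × (62.7² − 41.9²) = 1709 mm^2
Q = A × v

Q ≈ 0.661 L/s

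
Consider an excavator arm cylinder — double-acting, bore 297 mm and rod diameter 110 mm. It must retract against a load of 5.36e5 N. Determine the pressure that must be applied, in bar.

Rod-side annular area A_ann = π/4 × (297² − 110²) = 59780 mm^2
Retraction: pressure acts on the annular area.
P = F / A = 5.36e5 N / A

P ≈ 89.7 bar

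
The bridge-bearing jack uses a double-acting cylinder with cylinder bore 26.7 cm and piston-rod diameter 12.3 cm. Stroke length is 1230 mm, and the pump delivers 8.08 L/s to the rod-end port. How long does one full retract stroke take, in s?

Rod-side annular area A_ann = π/4 × (26.7² − 12.3²) = 441.1 cm^2
Swept volume V = A × L; t = V / Q = A·L / Q

t ≈ 6.71 s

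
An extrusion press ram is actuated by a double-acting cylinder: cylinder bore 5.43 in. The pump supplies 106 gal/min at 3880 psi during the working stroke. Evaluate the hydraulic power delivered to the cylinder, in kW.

Hydraulic power = P × Q

W ≈ 179 kW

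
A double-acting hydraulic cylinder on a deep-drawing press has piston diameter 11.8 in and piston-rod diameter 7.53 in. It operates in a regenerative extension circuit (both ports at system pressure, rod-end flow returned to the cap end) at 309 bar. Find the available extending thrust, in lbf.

With equal pressure on both faces, forces on the annular region cancel; the net push is pressure × rod cross-section.
Rod cross-section A_rod = π/4 × (7.53 in)² = 44.53 in^2
F = P × A_rod

F ≈ 2.00e5 lbf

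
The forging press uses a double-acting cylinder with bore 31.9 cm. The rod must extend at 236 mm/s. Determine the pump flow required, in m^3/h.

Q ≈ 67.9 m^3/h

Cap-side area A_cap = π/4 × (31.9 cm)² = 799.2 cm^2
Q = A × v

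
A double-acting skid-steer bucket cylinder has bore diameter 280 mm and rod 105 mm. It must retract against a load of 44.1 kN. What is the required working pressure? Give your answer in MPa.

Rod-side annular area A_ann = π/4 × (280² − 105²) = 52920 mm^2
Retraction: pressure acts on the annular area.
P = F / A = 44.1 kN / A

P ≈ 0.833 MPa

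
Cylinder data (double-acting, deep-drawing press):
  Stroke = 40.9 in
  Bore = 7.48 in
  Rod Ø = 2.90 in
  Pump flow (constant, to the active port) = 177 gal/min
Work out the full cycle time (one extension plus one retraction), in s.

Cap-side area A_cap = π/4 × (7.48 in)² = 43.94 in^2
Rod-side annular area A_ann = π/4 × (7.48² − 2.90²) = 37.34 in^2
t_ext = A_cap·L/Q = 2.637 s
t_ret = A_ann·L/Q = 2.241 s
t_cycle = t_ext + t_ret

t ≈ 4.88 s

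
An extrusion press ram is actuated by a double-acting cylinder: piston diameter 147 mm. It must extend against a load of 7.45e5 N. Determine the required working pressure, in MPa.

Cap-side area A_cap = π/4 × (147 mm)² = 16970 mm^2
P = F / A = 7.45e5 N / A

P ≈ 43.9 MPa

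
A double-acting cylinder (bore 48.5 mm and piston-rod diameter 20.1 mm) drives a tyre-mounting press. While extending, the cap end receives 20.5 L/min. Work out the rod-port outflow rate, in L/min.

Q_out ≈ 17.0 L/min

Cap-side area A_cap = π/4 × (48.5 mm)² = 1847 mm^2
Rod-side annular area A_ann = π/4 × (48.5² − 20.1²) = 1530 mm^2
Piston speed v = Q_in/A_cap; rod-end outflow Q_out = v × A_ann = Q_in × A_ann/A_cap.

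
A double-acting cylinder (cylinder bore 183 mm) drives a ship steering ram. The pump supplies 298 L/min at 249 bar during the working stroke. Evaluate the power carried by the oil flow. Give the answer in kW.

Hydraulic power = P × Q

W ≈ 124 kW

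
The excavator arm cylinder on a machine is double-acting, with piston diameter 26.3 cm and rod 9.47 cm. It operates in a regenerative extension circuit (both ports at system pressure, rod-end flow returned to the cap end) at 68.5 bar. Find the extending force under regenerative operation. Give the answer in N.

F ≈ 48200 N

With equal pressure on both faces, forces on the annular region cancel; the net push is pressure × rod cross-section.
Rod cross-section A_rod = π/4 × (9.47 cm)² = 70.44 cm^2
F = P × A_rod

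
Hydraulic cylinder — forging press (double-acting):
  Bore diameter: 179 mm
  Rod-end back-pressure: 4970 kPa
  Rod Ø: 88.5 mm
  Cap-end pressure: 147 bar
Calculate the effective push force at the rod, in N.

Cap-side area A_cap = π/4 × (179 mm)² = 25160 mm^2
Rod-side annular area A_ann = π/4 × (179² − 88.5²) = 19010 mm^2
Net thrust = P_cap·A_cap − P_rod·A_ann = 3.699e5 N − 94500 N

F ≈ 2.75e5 N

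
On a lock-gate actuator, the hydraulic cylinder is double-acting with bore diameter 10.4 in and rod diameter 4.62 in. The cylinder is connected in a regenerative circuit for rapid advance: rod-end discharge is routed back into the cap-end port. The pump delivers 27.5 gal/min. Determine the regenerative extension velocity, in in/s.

v ≈ 6.32 in/s

In regeneration the rod-end outflow joins the pump flow into the cap end, so the net volume the pump must supply per unit advance equals the rod cross-section area.
Rod cross-section A_rod = π/4 × (4.62 in)² = 16.76 in^2
v = Q_pump / A_rod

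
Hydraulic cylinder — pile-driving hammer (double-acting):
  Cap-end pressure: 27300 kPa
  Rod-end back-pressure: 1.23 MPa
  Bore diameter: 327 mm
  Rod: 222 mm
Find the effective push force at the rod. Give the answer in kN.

F ≈ 2240 kN

Cap-side area A_cap = π/4 × (327 mm)² = 83980 mm^2
Rod-side annular area A_ann = π/4 × (327² − 222²) = 45270 mm^2
Net thrust = P_cap·A_cap − P_rod·A_ann = 2293 kN − 55.69 kN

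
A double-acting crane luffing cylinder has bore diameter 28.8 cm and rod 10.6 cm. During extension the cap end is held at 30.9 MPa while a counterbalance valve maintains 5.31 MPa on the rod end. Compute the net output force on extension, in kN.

F ≈ 1710 kN

Cap-side area A_cap = π/4 × (28.8 cm)² = 651.4 cm^2
Rod-side annular area A_ann = π/4 × (28.8² − 10.6²) = 563.2 cm^2
Net thrust = P_cap·A_cap − P_rod·A_ann = 2013 kN − 299.1 kN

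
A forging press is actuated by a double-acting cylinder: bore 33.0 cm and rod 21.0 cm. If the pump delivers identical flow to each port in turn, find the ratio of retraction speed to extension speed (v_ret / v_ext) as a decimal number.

Cap-side area A_cap = π/4 × (33.0 cm)² = 855.3 cm^2
Rod-side annular area A_ann = π/4 × (33.0² − 21.0²) = 508.9 cm^2
For equal Q, v ∝ 1/A, so v_ret/v_ext = A_cap/A_ann.

v_ret/v_ext ≈ 1.68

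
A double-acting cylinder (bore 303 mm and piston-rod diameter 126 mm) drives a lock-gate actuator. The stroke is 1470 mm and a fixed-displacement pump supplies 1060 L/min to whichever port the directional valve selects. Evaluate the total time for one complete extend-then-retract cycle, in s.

Cap-side area A_cap = π/4 × (303 mm)² = 72110 mm^2
Rod-side annular area A_ann = π/4 × (303² − 126²) = 59640 mm^2
t_ext = A_cap·L/Q = 6.000 s
t_ret = A_ann·L/Q = 4.962 s
t_cycle = t_ext + t_ret

t ≈ 11.0 s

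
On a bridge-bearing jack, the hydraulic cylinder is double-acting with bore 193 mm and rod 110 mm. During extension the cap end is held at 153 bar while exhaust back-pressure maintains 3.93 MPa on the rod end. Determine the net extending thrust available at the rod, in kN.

Cap-side area A_cap = π/4 × (193 mm)² = 29260 mm^2
Rod-side annular area A_ann = π/4 × (193² − 110²) = 19750 mm^2
Net thrust = P_cap·A_cap − P_rod·A_ann = 447.6 kN − 77.63 kN

F ≈ 370 kN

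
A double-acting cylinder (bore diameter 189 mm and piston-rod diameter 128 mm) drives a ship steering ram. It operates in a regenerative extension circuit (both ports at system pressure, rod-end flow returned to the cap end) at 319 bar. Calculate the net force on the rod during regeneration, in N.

With equal pressure on both faces, forces on the annular region cancel; the net push is pressure × rod cross-section.
Rod cross-section A_rod = π/4 × (128 mm)² = 12870 mm^2
F = P × A_rod

F ≈ 4.10e5 N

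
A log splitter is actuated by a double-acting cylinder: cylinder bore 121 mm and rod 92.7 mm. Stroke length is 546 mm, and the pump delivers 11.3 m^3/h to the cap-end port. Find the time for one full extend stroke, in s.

Cap-side area A_cap = π/4 × (121 mm)² = 11500 mm^2
Swept volume V = A × L; t = V / Q = A·L / Q

t ≈ 2.00 s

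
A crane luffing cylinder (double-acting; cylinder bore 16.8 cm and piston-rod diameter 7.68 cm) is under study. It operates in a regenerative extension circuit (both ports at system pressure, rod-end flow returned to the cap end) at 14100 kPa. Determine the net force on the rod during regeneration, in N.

F ≈ 65300 N

With equal pressure on both faces, forces on the annular region cancel; the net push is pressure × rod cross-section.
Rod cross-section A_rod = π/4 × (7.68 cm)² = 46.32 cm^2
F = P × A_rod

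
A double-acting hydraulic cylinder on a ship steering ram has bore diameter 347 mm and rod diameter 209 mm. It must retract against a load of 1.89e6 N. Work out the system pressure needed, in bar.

P ≈ 314 bar

Rod-side annular area A_ann = π/4 × (347² − 209²) = 60260 mm^2
Retraction: pressure acts on the annular area.
P = F / A = 1.89e6 N / A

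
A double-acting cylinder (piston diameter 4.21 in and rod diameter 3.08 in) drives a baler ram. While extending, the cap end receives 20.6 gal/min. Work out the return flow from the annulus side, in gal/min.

Cap-side area A_cap = π/4 × (4.21 in)² = 13.92 in^2
Rod-side annular area A_ann = π/4 × (4.21² − 3.08²) = 6.470 in^2
Piston speed v = Q_in/A_cap; rod-end outflow Q_out = v × A_ann = Q_in × A_ann/A_cap.

Q_out ≈ 9.57 gal/min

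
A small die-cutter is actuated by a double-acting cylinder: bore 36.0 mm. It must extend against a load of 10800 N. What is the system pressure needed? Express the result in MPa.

P ≈ 10.6 MPa

Cap-side area A_cap = π/4 × (36.0 mm)² = 1018 mm^2
P = F / A = 10800 N / A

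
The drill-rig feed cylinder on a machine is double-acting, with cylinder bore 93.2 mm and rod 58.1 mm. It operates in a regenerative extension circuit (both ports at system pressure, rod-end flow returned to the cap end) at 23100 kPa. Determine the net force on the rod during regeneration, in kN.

F ≈ 61.2 kN

With equal pressure on both faces, forces on the annular region cancel; the net push is pressure × rod cross-section.
Rod cross-section A_rod = π/4 × (58.1 mm)² = 2651 mm^2
F = P × A_rod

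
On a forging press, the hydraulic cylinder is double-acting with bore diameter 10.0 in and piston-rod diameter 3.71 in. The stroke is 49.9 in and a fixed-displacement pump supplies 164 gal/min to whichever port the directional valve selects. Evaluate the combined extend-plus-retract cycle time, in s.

Cap-side area A_cap = π/4 × (10.0 in)² = 78.54 in^2
Rod-side annular area A_ann = π/4 × (10.0² − 3.71²) = 67.73 in^2
t_ext = A_cap·L/Q = 6.207 s
t_ret = A_ann·L/Q = 5.353 s
t_cycle = t_ext + t_ret

t ≈ 11.6 s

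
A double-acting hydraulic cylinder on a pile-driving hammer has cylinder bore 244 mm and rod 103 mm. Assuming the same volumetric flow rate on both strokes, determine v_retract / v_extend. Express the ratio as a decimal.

Cap-side area A_cap = π/4 × (244 mm)² = 46760 mm^2
Rod-side annular area A_ann = π/4 × (244² − 103²) = 38430 mm^2
For equal Q, v ∝ 1/A, so v_ret/v_ext = A_cap/A_ann.

v_ret/v_ext ≈ 1.22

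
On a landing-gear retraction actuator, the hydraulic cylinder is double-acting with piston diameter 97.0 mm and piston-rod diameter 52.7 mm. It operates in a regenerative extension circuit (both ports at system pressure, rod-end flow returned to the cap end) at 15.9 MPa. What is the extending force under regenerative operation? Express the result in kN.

F ≈ 34.7 kN

With equal pressure on both faces, forces on the annular region cancel; the net push is pressure × rod cross-section.
Rod cross-section A_rod = π/4 × (52.7 mm)² = 2181 mm^2
F = P × A_rod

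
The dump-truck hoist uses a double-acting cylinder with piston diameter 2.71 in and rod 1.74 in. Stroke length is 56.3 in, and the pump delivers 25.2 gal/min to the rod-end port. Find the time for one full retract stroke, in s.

Rod-side annular area A_ann = π/4 × (2.71² − 1.74²) = 3.390 in^2
Swept volume V = A × L; t = V / Q = A·L / Q

t ≈ 1.97 s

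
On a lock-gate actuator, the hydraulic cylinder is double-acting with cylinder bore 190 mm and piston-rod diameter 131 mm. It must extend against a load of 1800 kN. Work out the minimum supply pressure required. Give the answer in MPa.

P ≈ 63.5 MPa

Cap-side area A_cap = π/4 × (190 mm)² = 28350 mm^2
P = F / A = 1800 kN / A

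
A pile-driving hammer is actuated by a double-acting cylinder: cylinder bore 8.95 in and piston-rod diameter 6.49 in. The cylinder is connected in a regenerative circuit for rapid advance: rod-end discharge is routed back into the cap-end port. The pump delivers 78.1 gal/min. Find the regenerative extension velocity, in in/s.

v ≈ 9.09 in/s

In regeneration the rod-end outflow joins the pump flow into the cap end, so the net volume the pump must supply per unit advance equals the rod cross-section area.
Rod cross-section A_rod = π/4 × (6.49 in)² = 33.08 in^2
v = Q_pump / A_rod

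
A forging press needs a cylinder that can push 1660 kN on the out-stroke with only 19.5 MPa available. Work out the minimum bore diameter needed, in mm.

D ≈ 329 mm

Extension force acts on the full piston face: F = P × (π/4)D².
D = √(4F / (πP)) = √(4 × 1660 kN / (π × 19.5 MPa))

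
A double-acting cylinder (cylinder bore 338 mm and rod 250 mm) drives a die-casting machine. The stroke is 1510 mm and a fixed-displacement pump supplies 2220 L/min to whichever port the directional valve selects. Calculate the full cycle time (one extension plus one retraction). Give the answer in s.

t ≈ 5.32 s

Cap-side area A_cap = π/4 × (338 mm)² = 89730 mm^2
Rod-side annular area A_ann = π/4 × (338² − 250²) = 40640 mm^2
t_ext = A_cap·L/Q = 3.662 s
t_ret = A_ann·L/Q = 1.659 s
t_cycle = t_ext + t_ret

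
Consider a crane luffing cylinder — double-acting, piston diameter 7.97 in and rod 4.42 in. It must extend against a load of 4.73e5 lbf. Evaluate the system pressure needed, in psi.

P ≈ 9480 psi

Cap-side area A_cap = π/4 × (7.97 in)² = 49.89 in^2
P = F / A = 4.73e5 lbf / A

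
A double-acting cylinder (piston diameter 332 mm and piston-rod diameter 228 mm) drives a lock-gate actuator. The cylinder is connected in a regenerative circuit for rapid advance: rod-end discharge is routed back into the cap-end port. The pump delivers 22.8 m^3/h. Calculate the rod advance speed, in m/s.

v ≈ 0.155 m/s

In regeneration the rod-end outflow joins the pump flow into the cap end, so the net volume the pump must supply per unit advance equals the rod cross-section area.
Rod cross-section A_rod = π/4 × (228 mm)² = 40830 mm^2
v = Q_pump / A_rod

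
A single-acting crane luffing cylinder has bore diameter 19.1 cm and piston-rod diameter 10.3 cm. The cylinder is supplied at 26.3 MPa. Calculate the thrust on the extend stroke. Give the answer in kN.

Cap-side area A_cap = π/4 × (19.1 cm)² = 286.5 cm^2
F = P × A_cap = 26.3 MPa × A_cap

F ≈ 754 kN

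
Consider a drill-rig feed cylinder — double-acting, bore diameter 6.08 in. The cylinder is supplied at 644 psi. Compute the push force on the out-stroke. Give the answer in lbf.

F ≈ 18700 lbf

Cap-side area A_cap = π/4 × (6.08 in)² = 29.03 in^2
F = P × A_cap = 644 psi × A_cap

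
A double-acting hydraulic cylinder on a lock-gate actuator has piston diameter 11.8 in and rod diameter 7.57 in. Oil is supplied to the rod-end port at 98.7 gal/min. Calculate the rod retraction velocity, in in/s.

v ≈ 5.90 in/s

Rod-side annular area A_ann = π/4 × (11.8² − 7.57²) = 64.35 in^2
Flow into the rod-end port fills the annular volume.
v = Q / A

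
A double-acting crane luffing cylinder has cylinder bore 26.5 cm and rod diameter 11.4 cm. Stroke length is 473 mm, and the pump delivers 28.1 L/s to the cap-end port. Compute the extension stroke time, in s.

t ≈ 0.928 s

Cap-side area A_cap = π/4 × (26.5 cm)² = 551.5 cm^2
Swept volume V = A × L; t = V / Q = A·L / Q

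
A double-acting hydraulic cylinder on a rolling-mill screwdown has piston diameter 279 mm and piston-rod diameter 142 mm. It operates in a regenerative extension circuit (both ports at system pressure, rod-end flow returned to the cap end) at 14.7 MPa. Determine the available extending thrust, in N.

F ≈ 2.33e5 N

With equal pressure on both faces, forces on the annular region cancel; the net push is pressure × rod cross-section.
Rod cross-section A_rod = π/4 × (142 mm)² = 15840 mm^2
F = P × A_rod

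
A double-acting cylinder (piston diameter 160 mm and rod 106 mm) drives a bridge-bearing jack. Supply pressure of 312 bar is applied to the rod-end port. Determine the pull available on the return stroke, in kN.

Rod-side annular area A_ann = π/4 × (160² − 106²) = 11280 mm^2
On retraction the pressure acts on the annular area (bore minus rod).
F = P × A_ann

F ≈ 352 kN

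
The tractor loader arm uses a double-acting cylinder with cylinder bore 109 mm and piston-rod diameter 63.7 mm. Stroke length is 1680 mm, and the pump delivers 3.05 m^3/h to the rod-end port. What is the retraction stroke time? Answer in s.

Rod-side annular area A_ann = π/4 × (109² − 63.7²) = 6144 mm^2
Swept volume V = A × L; t = V / Q = A·L / Q

t ≈ 12.2 s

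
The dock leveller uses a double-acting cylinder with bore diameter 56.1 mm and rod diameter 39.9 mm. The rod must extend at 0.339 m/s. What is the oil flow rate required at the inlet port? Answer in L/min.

Q ≈ 50.3 L/min

Cap-side area A_cap = π/4 × (56.1 mm)² = 2472 mm^2
Q = A × v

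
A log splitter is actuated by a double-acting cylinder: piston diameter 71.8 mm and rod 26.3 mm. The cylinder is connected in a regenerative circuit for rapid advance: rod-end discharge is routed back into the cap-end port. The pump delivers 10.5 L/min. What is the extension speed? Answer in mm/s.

v ≈ 322 mm/s

In regeneration the rod-end outflow joins the pump flow into the cap end, so the net volume the pump must supply per unit advance equals the rod cross-section area.
Rod cross-section A_rod = π/4 × (26.3 mm)² = 543.3 mm^2
v = Q_pump / A_rod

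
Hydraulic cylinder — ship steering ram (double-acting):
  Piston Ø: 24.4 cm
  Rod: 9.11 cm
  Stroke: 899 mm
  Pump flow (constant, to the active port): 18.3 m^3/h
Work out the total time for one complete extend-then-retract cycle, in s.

Cap-side area A_cap = π/4 × (24.4 cm)² = 467.6 cm^2
Rod-side annular area A_ann = π/4 × (24.4² − 9.11²) = 402.4 cm^2
t_ext = A_cap·L/Q = 8.270 s
t_ret = A_ann·L/Q = 7.117 s
t_cycle = t_ext + t_ret

t ≈ 15.4 s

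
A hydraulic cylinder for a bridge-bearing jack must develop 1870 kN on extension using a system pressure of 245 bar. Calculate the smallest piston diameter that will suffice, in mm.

Extension force acts on the full piston face: F = P × (π/4)D².
D = √(4F / (πP)) = √(4 × 1870 kN / (π × 245 bar))

D ≈ 312 mm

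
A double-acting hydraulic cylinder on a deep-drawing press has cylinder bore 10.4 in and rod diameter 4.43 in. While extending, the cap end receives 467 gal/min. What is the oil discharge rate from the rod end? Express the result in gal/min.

Cap-side area A_cap = π/4 × (10.4 in)² = 84.95 in^2
Rod-side annular area A_ann = π/4 × (10.4² − 4.43²) = 69.54 in^2
Piston speed v = Q_in/A_cap; rod-end outflow Q_out = v × A_ann = Q_in × A_ann/A_cap.

Q_out ≈ 382 gal/min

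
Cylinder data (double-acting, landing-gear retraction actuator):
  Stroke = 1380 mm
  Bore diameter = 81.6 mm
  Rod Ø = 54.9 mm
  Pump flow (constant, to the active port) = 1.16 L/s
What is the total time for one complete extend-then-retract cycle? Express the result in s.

Cap-side area A_cap = π/4 × (81.6 mm)² = 5230 mm^2
Rod-side annular area A_ann = π/4 × (81.6² − 54.9²) = 2862 mm^2
t_ext = A_cap·L/Q = 6.221 s
t_ret = A_ann·L/Q = 3.405 s
t_cycle = t_ext + t_ret

t ≈ 9.63 s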